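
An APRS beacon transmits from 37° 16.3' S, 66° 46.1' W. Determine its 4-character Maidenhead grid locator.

FF62

Shift to the Maidenhead origin (180°W, 90°S): lon 113.23, lat 52.73.
Field (20°×10°, letters A–R): lon ⌊113.23/20⌋ = 5 → F; lat ⌊52.73/10⌋ = 5 → F.
Square (2°×1°, digits 0–9): lon ⌊13.23/2⌋ = 6; lat ⌊2.73/1⌋ = 2.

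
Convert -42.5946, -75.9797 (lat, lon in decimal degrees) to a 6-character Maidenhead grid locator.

FE27aj

Offset from 180°W / 90°S: lon 104.0203°, lat 47.4054°.
Field: 104.0203/20 → 5 → F, 47.4054/10 → 4 → E; chars FE.
Square: 4.0203/2 → 2, 7.4054/1 → 7; chars 27.
Subsquare: 0.0203/0.0833333 → 0 → a, 0.4054/0.0416667 → 9 → j; chars aj.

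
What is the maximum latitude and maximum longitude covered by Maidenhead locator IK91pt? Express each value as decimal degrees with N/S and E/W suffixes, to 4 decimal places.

11.8333° N, 0.6667° W

Field I=8, K=10: +8·20° lon, +10·10° lat → SW at lon -20°, lat 10°.
Square 9, 1: +9·2° lon, +1·1° lat → SW at lon -2°, lat 11°.
Subsquare p=15, t=19: +15·0.0833333° lon, +19·0.0416667° lat → SW at lon -0.75°, lat 11.7917°.
Cell spans 0.0833333° lon × 0.0416667° lat. NE corner is SW corner plus one full cell.
latitude 11.8333° N, longitude 0.6667° W.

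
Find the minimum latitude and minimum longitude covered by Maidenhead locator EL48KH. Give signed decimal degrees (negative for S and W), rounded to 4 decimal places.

28.2917, -91.1667

Field E=4, L=11: +4·20° lon, +11·10° lat → SW at lon -100°, lat 20°.
Square 4, 8: +4·2° lon, +8·1° lat → SW at lon -92°, lat 28°.
Subsquare k=10, h=7: +10·0.0833333° lon, +7·0.0416667° lat → SW at lon -91.1667°, lat 28.2917°.
latitude 28.2917, longitude -91.1667.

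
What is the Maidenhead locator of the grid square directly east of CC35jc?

Longitude subsquare j = 9; +1 → 10 = k.
The latitude characters are unchanged.

CC35kc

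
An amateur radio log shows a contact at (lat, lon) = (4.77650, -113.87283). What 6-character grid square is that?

Shift to the Maidenhead origin (180°W, 90°S): lon 66.1272, lat 94.7765.
Field (20°×10°, letters A–R): 66.1272/20 → 3 → D, 94.7765/10 → 9 → J; chars DJ.
Square (2°×1°, digits 0–9): 6.1272/2 → 3, 4.7765/1 → 4; chars 34.
Subsquare (5′×2.5′, letters a–x): 0.1272/0.0833333 → 1 → b, 0.7765/0.0416667 → 18 → s; chars bs.

DJ34bs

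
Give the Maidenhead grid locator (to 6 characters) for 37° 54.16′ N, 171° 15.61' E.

Shift to the Maidenhead origin (180°W, 90°S): lon 351.2602, lat 127.9027.
Field (20°×10°, letters A–R): lon ⌊351.2602/20⌋ = 17 → R; lat ⌊127.9027/10⌋ = 12 → M.
Square (2°×1°, digits 0–9): lon ⌊11.2602/2⌋ = 5; lat ⌊7.9027/1⌋ = 7.
Subsquare (5′×2.5′, letters a–x): lon ⌊1.2602/0.0833333⌋ = 15 → p; lat ⌊0.9027/0.0416667⌋ = 21 → v.

RM57pv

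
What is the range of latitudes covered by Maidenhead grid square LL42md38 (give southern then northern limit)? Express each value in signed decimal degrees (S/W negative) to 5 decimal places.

22.15833, 22.16250

Field L=11, L=11: +11·20° lon, +11·10° lat → SW at lon 40°, lat 20°.
Square 4, 2: +4·2° lon, +2·1° lat → SW at lon 48°, lat 22°.
Subsquare m=12, d=3: +12·0.0833333° lon, +3·0.0416667° lat → SW at lon 49°, lat 22.125°.
Extended square 3, 8: +3·0.00833333° lon, +8·0.00416667° lat → SW at lon 49.025°, lat 22.1583°.
Cell spans 0.00833333° lon × 0.00416667° lat.
south 22.15833, north 22.16250.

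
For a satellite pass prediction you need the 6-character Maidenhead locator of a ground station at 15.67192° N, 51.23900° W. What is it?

GK45jq

Offset from 180°W / 90°S: lon 128.7610°, lat 105.6719°.
Field: 128.7610/20 → 6 → G, 105.6719/10 → 10 → K; chars GK.
Square: 8.7610/2 → 4, 5.6719/1 → 5; chars 45.
Subsquare: 0.7610/0.0833333 → 9 → j, 0.6719/0.0416667 → 16 → q; chars jq.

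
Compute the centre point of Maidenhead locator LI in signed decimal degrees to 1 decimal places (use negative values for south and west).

Field L=11, I=8: +11·20° lon, +8·10° lat → SW at lon 40°, lat -10°.
Cell spans 20° lon × 10° lat. Centre is SW corner plus half of each.
latitude -5.0, longitude 50.0.

-5.0, 50.0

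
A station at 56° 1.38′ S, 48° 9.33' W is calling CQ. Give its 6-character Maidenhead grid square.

Offset from 180°W / 90°S: lon 131.8445°, lat 33.9770°.
Field: 131.8445/20 → 6 → G, 33.9770/10 → 3 → D; chars GD.
Square: 11.8445/2 → 5, 3.9770/1 → 3; chars 53.
Subsquare: 1.8445/0.0833333 → 22 → w, 0.9770/0.0416667 → 23 → x; chars wx.

GD53wx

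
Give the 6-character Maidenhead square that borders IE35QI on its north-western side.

IE35pj

Longitude subsquare q = 16; −1 → 15 = p.
Latitude subsquare i = 8; +1 → 9 = j.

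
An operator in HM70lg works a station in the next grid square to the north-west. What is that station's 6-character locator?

Longitude subsquare l = 11; −1 → 10 = k.
Latitude subsquare g = 6; +1 → 7 = h.

HM70kh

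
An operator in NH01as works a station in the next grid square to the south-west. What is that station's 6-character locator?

Longitude subsquare a = 0; −1 → -1, wraps to 23 = x, carry into square.
Longitude square 0; −1 → -1, wraps to 9, carry into field.
Longitude field N = 13; −1 → 12 = M.
Latitude subsquare s = 18; −1 → 17 = r.

MH91xr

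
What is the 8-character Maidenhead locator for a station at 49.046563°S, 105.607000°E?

Offset from 180°W / 90°S: lon 285.60700°, lat 40.95344°.
Field (20°×10°, letters A–R): lon ⌊285.60700/20⌋ = 14 → O; lat ⌊40.95344/10⌋ = 4 → E.
Square (2°×1°, digits 0–9): lon ⌊5.60700/2⌋ = 2; lat ⌊0.95344/1⌋ = 0.
Subsquare (5′×2.5′, letters a–x): lon ⌊1.60700/0.0833333⌋ = 19 → t; lat ⌊0.95344/0.0416667⌋ = 22 → w.
Extended square (30″×15″, digits 0–9): lon ⌊0.02367/0.00833333⌋ = 2; lat ⌊0.03677/0.00416667⌋ = 8.

OE20tw28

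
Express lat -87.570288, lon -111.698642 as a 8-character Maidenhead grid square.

DA42dk63

Add 180° to longitude and 90° to latitude: 68.30136, 2.42971.
Field: lon ⌊68.30136/20⌋ = 3 → D; lat ⌊2.42971/10⌋ = 0 → A.
Square: lon ⌊8.30136/2⌋ = 4; lat ⌊2.42971/1⌋ = 2.
Subsquare: lon ⌊0.30136/0.0833333⌋ = 3 → d; lat ⌊0.42971/0.0416667⌋ = 10 → k.
Extended square: lon ⌊0.05136/0.00833333⌋ = 6; lat ⌊0.01305/0.00416667⌋ = 3.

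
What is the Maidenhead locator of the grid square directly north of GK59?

Latitude square 9; +1 → 10, wraps to 0, carry into field.
Latitude field K = 10; +1 → 11 = L.
The longitude characters are unchanged.

GL50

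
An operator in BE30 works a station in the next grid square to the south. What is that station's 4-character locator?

Latitude square 0; −1 → -1, wraps to 9, carry into field.
Latitude field E = 4; −1 → 3 = D.
The longitude characters are unchanged.

BD39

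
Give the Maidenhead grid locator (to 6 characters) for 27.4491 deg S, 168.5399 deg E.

RG42gn

Shift to the Maidenhead origin (180°W, 90°S): lon 348.5399, lat 62.5509.
Field: 348.5399/20 → 17 → R, 62.5509/10 → 6 → G; chars RG.
Square: 8.5399/2 → 4, 2.5509/1 → 2; chars 42.
Subsquare: 0.5399/0.0833333 → 6 → g, 0.5509/0.0416667 → 13 → n; chars gn.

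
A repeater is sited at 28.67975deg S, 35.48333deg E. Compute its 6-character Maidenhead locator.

Offset from 180°W / 90°S: lon 215.4833°, lat 61.3203°.
Field: 215.4833/20 → 10 → K, 61.3203/10 → 6 → G; chars KG.
Square: 15.4833/2 → 7, 1.3203/1 → 1; chars 71.
Subsquare: 1.4833/0.0833333 → 17 → r, 0.3203/0.0416667 → 7 → h; chars rh.

KG71rh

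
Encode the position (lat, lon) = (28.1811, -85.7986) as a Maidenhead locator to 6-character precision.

EL78ce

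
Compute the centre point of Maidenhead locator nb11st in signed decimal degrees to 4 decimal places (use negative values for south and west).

-78.1875, 83.5417

Field N=13, B=1: +13·20° lon, +1·10° lat → SW at lon 80°, lat -80°.
Square 1, 1: +1·2° lon, +1·1° lat → SW at lon 82°, lat -79°.
Subsquare s=18, t=19: +18·0.0833333° lon, +19·0.0416667° lat → SW at lon 83.5°, lat -78.2083°.
Cell spans 0.0833333° lon × 0.0416667° lat. Centre is SW corner plus half of each.
latitude -78.1875, longitude 83.5417.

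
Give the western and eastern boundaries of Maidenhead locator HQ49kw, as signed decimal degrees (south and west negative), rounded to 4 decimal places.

-31.1667, -31.0833

Field H=7, Q=16: +7·20° lon, +16·10° lat → SW at lon -40°, lat 70°.
Square 4, 9: +4·2° lon, +9·1° lat → SW at lon -32°, lat 79°.
Subsquare k=10, w=22: +10·0.0833333° lon, +22·0.0416667° lat → SW at lon -31.1667°, lat 79.9167°.
Cell spans 0.0833333° lon × 0.0416667° lat.
west -31.1667, east -31.0833.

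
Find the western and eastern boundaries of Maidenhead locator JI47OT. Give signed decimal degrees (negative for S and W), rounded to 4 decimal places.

Field J=9, I=8: +9·20° lon, +8·10° lat → SW at lon 0°, lat -10°.
Square 4, 7: +4·2° lon, +7·1° lat → SW at lon 8°, lat -3°.
Subsquare o=14, t=19: +14·0.0833333° lon, +19·0.0416667° lat → SW at lon 9.16667°, lat -2.20833°.
Cell spans 0.0833333° lon × 0.0416667° lat.
west 9.1667, east 9.2500.

9.1667, 9.2500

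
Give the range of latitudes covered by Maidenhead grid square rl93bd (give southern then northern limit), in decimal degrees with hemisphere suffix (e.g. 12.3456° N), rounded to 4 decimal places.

23.1250° N, 23.1667° N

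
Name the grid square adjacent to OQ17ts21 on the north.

Latitude extended square 1; +1 → 2.
The longitude characters are unchanged.

OQ17ts22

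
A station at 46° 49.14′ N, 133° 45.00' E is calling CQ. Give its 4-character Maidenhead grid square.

PN66

Offset from 180°W / 90°S: lon 313.75°, lat 136.82°.
Field: 313.75/20 → 15 → P, 136.82/10 → 13 → N; chars PN.
Square: 13.75/2 → 6, 6.82/1 → 6; chars 66.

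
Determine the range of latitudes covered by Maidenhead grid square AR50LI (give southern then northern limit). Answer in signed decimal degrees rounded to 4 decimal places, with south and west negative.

80.3333, 80.3750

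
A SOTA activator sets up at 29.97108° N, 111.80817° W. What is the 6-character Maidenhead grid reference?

DL49cx

Shift to the Maidenhead origin (180°W, 90°S): lon 68.1918, lat 119.9711.
Field (20°×10°, letters A–R): 68.1918/20 → 3 → D, 119.9711/10 → 11 → L; chars DL.
Square (2°×1°, digits 0–9): 8.1918/2 → 4, 9.9711/1 → 9; chars 49.
Subsquare (5′×2.5′, letters a–x): 0.1918/0.0833333 → 2 → c, 0.9711/0.0416667 → 23 → x; chars cx.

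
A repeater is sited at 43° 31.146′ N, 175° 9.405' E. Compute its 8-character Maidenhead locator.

RN73nm84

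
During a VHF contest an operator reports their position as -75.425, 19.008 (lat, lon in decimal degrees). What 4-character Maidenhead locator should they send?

JB94

Offset from 180°W / 90°S: lon 199.01°, lat 14.58°.
Field (20°×10°, letters A–R): 199.01/20 → 9 → J, 14.58/10 → 1 → B; chars JB.
Square (2°×1°, digits 0–9): 19.01/2 → 9, 4.58/1 → 4; chars 94.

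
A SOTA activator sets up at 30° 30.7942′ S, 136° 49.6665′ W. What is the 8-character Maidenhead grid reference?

CF19ol06

Shift to the Maidenhead origin (180°W, 90°S): lon 43.17222, lat 59.48676.
Field: lon ⌊43.17222/20⌋ = 2 → C; lat ⌊59.48676/10⌋ = 5 → F.
Square: lon ⌊3.17222/2⌋ = 1; lat ⌊9.48676/1⌋ = 9.
Subsquare: lon ⌊1.17222/0.0833333⌋ = 14 → o; lat ⌊0.48676/0.0416667⌋ = 11 → l.
Extended square: lon ⌊0.00556/0.00833333⌋ = 0; lat ⌊0.02843/0.00416667⌋ = 6.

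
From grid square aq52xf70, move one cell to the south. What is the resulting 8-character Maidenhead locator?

Latitude extended square 0; −1 → -1, wraps to 9, carry into subsquare.
Latitude subsquare f = 5; −1 → 4 = e.
The longitude characters are unchanged.

AQ52xe79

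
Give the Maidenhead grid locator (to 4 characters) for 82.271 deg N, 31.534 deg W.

HR42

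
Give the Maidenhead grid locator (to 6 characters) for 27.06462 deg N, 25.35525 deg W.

HL77hb

Add 180° to longitude and 90° to latitude: 154.6447, 117.0646.
Field (20°×10°, letters A–R): 154.6447/20 → 7 → H, 117.0646/10 → 11 → L; chars HL.
Square (2°×1°, digits 0–9): 14.6447/2 → 7, 7.0646/1 → 7; chars 77.
Subsquare (5′×2.5′, letters a–x): 0.6447/0.0833333 → 7 → h, 0.0646/0.0416667 → 1 → b; chars hb.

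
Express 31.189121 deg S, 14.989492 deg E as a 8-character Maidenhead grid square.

JF78lt84

Add 180° to longitude and 90° to latitude: 194.98949, 58.81088.
Field: 194.98949/20 → 9 → J, 58.81088/10 → 5 → F; chars JF.
Square: 14.98949/2 → 7, 8.81088/1 → 8; chars 78.
Subsquare: 0.98949/0.0833333 → 11 → l, 0.81088/0.0416667 → 19 → t; chars lt.
Extended square: 0.07283/0.00833333 → 8, 0.01921/0.00416667 → 4; chars 84.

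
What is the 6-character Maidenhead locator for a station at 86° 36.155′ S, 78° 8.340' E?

MA93bj

Add 180° to longitude and 90° to latitude: 258.1390, 3.3974.
Field: lon ⌊258.1390/20⌋ = 12 → M; lat ⌊3.3974/10⌋ = 0 → A.
Square: lon ⌊18.1390/2⌋ = 9; lat ⌊3.3974/1⌋ = 3.
Subsquare: lon ⌊0.1390/0.0833333⌋ = 1 → b; lat ⌊0.3974/0.0416667⌋ = 9 → j.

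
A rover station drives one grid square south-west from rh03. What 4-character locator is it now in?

QH92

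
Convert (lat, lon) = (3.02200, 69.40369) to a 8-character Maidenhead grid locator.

MJ43qa85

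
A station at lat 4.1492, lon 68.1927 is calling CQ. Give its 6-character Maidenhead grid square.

Add 180° to longitude and 90° to latitude: 248.1927, 94.1492.
Field (20°×10°, letters A–R): 248.1927/20 → 12 → M, 94.1492/10 → 9 → J; chars MJ.
Square (2°×1°, digits 0–9): 8.1927/2 → 4, 4.1492/1 → 4; chars 44.
Subsquare (5′×2.5′, letters a–x): 0.1927/0.0833333 → 2 → c, 0.1492/0.0416667 → 3 → d; chars cd.

MJ44cd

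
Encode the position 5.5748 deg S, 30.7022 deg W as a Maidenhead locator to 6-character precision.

HI44pk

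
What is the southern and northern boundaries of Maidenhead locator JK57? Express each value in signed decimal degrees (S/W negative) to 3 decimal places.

17.000, 18.000

Field J=9, K=10: +9·20° lon, +10·10° lat → SW at lon 0°, lat 10°.
Square 5, 7: +5·2° lon, +7·1° lat → SW at lon 10°, lat 17°.
Cell spans 2° lon × 1° lat.
south 17.000, north 18.000.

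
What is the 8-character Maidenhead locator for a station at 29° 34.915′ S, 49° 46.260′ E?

LG40vk20

Shift to the Maidenhead origin (180°W, 90°S): lon 229.77100, lat 60.41808.
Field: 229.77100/20 → 11 → L, 60.41808/10 → 6 → G; chars LG.
Square: 9.77100/2 → 4, 0.41808/1 → 0; chars 40.
Subsquare: 1.77100/0.0833333 → 21 → v, 0.41808/0.0416667 → 10 → k; chars vk.
Extended square: 0.02100/0.00833333 → 2, 0.00142/0.00416667 → 0; chars 20.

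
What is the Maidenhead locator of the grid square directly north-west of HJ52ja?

HJ52ib

Longitude subsquare j = 9; −1 → 8 = i.
Latitude subsquare a = 0; +1 → 1 = b.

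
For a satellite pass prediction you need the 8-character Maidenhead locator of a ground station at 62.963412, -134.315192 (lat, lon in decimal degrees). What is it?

CP22ux21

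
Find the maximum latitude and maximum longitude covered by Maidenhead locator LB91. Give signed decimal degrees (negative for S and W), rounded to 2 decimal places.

Field L=11, B=1: +11·20° lon, +1·10° lat → SW at lon 40°, lat -80°.
Square 9, 1: +9·2° lon, +1·1° lat → SW at lon 58°, lat -79°.
Cell spans 2° lon × 1° lat. NE corner is SW corner plus one full cell.
latitude -78.00, longitude 60.00.

-78.00, 60.00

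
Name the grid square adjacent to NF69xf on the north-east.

Longitude subsquare x = 23; +1 → 24, wraps to 0 = a, carry into square.
Longitude square 6; +1 → 7.
Latitude subsquare f = 5; +1 → 6 = g.

NF79ag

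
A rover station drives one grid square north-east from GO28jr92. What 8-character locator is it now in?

GO28kr03

Longitude extended square 9; +1 → 10, wraps to 0, carry into subsquare.
Longitude subsquare j = 9; +1 → 10 = k.
Latitude extended square 2; +1 → 3.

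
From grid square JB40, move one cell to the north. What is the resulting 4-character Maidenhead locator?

Latitude square 0; +1 → 1.
The longitude characters are unchanged.

JB41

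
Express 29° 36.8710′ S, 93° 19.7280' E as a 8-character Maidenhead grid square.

Offset from 180°W / 90°S: lon 273.32880°, lat 60.38548°.
Field: 273.32880/20 → 13 → N, 60.38548/10 → 6 → G; chars NG.
Square: 13.32880/2 → 6, 0.38548/1 → 0; chars 60.
Subsquare: 1.32880/0.0833333 → 15 → p, 0.38548/0.0416667 → 9 → j; chars pj.
Extended square: 0.07880/0.00833333 → 9, 0.01048/0.00416667 → 2; chars 92.

NG60pj92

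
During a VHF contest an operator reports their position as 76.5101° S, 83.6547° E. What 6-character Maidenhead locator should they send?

NB13tl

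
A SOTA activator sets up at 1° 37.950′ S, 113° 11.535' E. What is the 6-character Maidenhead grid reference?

OI68oi

Shift to the Maidenhead origin (180°W, 90°S): lon 293.1923, lat 88.3675.
Field: lon ⌊293.1923/20⌋ = 14 → O; lat ⌊88.3675/10⌋ = 8 → I.
Square: lon ⌊13.1923/2⌋ = 6; lat ⌊8.3675/1⌋ = 8.
Subsquare: lon ⌊1.1923/0.0833333⌋ = 14 → o; lat ⌊0.3675/0.0416667⌋ = 8 → i.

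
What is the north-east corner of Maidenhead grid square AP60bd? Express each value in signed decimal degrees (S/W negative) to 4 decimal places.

60.1667, -167.8333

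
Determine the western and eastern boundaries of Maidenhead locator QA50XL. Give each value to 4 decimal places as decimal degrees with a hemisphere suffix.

151.9167° E, 152.0000° E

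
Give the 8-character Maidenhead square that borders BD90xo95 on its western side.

BD90xo85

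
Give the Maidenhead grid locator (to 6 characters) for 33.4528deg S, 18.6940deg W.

IF06pn

Offset from 180°W / 90°S: lon 161.3060°, lat 56.5472°.
Field: lon ⌊161.3060/20⌋ = 8 → I; lat ⌊56.5472/10⌋ = 5 → F.
Square: lon ⌊1.3060/2⌋ = 0; lat ⌊6.5472/1⌋ = 6.
Subsquare: lon ⌊1.3060/0.0833333⌋ = 15 → p; lat ⌊0.5472/0.0416667⌋ = 13 → n.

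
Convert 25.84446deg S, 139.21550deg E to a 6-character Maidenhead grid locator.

Add 180° to longitude and 90° to latitude: 319.2155, 64.1555.
Field (20°×10°, letters A–R): 319.2155/20 → 15 → P, 64.1555/10 → 6 → G; chars PG.
Square (2°×1°, digits 0–9): 19.2155/2 → 9, 4.1555/1 → 4; chars 94.
Subsquare (5′×2.5′, letters a–x): 1.2155/0.0833333 → 14 → o, 0.1555/0.0416667 → 3 → d; chars od.

PG94od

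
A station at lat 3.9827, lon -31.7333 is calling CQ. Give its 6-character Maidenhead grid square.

HJ43dx

Shift to the Maidenhead origin (180°W, 90°S): lon 148.2667, lat 93.9827.
Field: lon ⌊148.2667/20⌋ = 7 → H; lat ⌊93.9827/10⌋ = 9 → J.
Square: lon ⌊8.2667/2⌋ = 4; lat ⌊3.9827/1⌋ = 3.
Subsquare: lon ⌊0.2667/0.0833333⌋ = 3 → d; lat ⌊0.9827/0.0416667⌋ = 23 → x.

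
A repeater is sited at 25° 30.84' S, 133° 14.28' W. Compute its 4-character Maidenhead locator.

Add 180° to longitude and 90° to latitude: 46.76, 64.49.
Field: lon ⌊46.76/20⌋ = 2 → C; lat ⌊64.49/10⌋ = 6 → G.
Square: lon ⌊6.76/2⌋ = 3; lat ⌊4.49/1⌋ = 4.

CG34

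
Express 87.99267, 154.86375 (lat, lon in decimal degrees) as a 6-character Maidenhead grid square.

Add 180° to longitude and 90° to latitude: 334.8637, 177.9927.
Field: lon ⌊334.8637/20⌋ = 16 → Q; lat ⌊177.9927/10⌋ = 17 → R.
Square: lon ⌊14.8637/2⌋ = 7; lat ⌊7.9927/1⌋ = 7.
Subsquare: lon ⌊0.8637/0.0833333⌋ = 10 → k; lat ⌊0.9927/0.0416667⌋ = 23 → x.

QR77kx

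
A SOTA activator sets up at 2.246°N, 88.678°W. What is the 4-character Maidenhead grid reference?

EJ52

Offset from 180°W / 90°S: lon 91.32°, lat 92.25°.
Field: lon ⌊91.32/20⌋ = 4 → E; lat ⌊92.25/10⌋ = 9 → J.
Square: lon ⌊11.32/2⌋ = 5; lat ⌊2.25/1⌋ = 2.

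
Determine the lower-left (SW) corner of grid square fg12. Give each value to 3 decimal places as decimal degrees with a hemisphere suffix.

28.000° S, 78.000° W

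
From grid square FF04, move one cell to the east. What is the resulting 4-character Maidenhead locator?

FF14

Longitude square 0; +1 → 1.
The latitude characters are unchanged.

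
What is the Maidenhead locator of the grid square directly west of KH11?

KH01

Longitude square 1; −1 → 0.
The latitude characters are unchanged.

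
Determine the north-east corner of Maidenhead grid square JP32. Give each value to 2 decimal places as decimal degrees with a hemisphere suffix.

63.00° N, 8.00° E

Field J=9, P=15: +9·20° lon, +15·10° lat → SW at lon 0°, lat 60°.
Square 3, 2: +3·2° lon, +2·1° lat → SW at lon 6°, lat 62°.
Cell spans 2° lon × 1° lat. NE corner is SW corner plus one full cell.
latitude 63.00° N, longitude 8.00° E.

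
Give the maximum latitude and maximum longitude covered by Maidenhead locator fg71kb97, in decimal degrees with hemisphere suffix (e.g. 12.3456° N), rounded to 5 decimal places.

28.92500° S, 65.08333° W

Field F=5, G=6: +5·20° lon, +6·10° lat → SW at lon -80°, lat -30°.
Square 7, 1: +7·2° lon, +1·1° lat → SW at lon -66°, lat -29°.
Subsquare k=10, b=1: +10·0.0833333° lon, +1·0.0416667° lat → SW at lon -65.1667°, lat -28.9583°.
Extended square 9, 7: +9·0.00833333° lon, +7·0.00416667° lat → SW at lon -65.0917°, lat -28.9292°.
Cell spans 0.00833333° lon × 0.00416667° lat. NE corner is SW corner plus one full cell.
latitude 28.92500° S, longitude 65.08333° W.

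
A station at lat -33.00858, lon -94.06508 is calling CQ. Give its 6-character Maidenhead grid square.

Add 180° to longitude and 90° to latitude: 85.9349, 56.9914.
Field: 85.9349/20 → 4 → E, 56.9914/10 → 5 → F; chars EF.
Square: 5.9349/2 → 2, 6.9914/1 → 6; chars 26.
Subsquare: 1.9349/0.0833333 → 23 → x, 0.9914/0.0416667 → 23 → x; chars xx.

EF26xx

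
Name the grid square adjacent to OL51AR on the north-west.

OL41xs

Longitude subsquare a = 0; −1 → -1, wraps to 23 = x, carry into square.
Longitude square 5; −1 → 4.
Latitude subsquare r = 17; +1 → 18 = s.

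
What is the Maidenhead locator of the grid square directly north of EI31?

Latitude square 1; +1 → 2.
The longitude characters are unchanged.

EI32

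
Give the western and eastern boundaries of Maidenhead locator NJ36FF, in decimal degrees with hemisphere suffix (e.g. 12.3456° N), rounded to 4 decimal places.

Field N=13, J=9: +13·20° lon, +9·10° lat → SW at lon 80°, lat 0°.
Square 3, 6: +3·2° lon, +6·1° lat → SW at lon 86°, lat 6°.
Subsquare f=5, f=5: +5·0.0833333° lon, +5·0.0416667° lat → SW at lon 86.4167°, lat 6.20833°.
Cell spans 0.0833333° lon × 0.0416667° lat.
west 86.4167° E, east 86.5000° E.

86.4167° E, 86.5000° E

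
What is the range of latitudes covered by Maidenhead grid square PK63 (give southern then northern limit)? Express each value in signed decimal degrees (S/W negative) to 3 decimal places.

13.000, 14.000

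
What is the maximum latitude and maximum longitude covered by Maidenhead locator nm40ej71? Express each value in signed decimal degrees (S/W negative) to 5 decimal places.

30.38333, 88.40000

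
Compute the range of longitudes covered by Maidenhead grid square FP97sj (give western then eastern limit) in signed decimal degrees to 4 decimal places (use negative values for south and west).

-60.5000, -60.4167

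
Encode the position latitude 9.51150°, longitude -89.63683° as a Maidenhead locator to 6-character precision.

EJ59em

Add 180° to longitude and 90° to latitude: 90.3632, 99.5115.
Field: lon ⌊90.3632/20⌋ = 4 → E; lat ⌊99.5115/10⌋ = 9 → J.
Square: lon ⌊10.3632/2⌋ = 5; lat ⌊9.5115/1⌋ = 9.
Subsquare: lon ⌊0.3632/0.0833333⌋ = 4 → e; lat ⌊0.5115/0.0416667⌋ = 12 → m.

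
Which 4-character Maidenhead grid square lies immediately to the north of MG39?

Latitude square 9; +1 → 10, wraps to 0, carry into field.
Latitude field G = 6; +1 → 7 = H.
The longitude characters are unchanged.

MH30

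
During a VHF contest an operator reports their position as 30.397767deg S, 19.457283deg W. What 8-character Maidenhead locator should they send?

IF09go54

Shift to the Maidenhead origin (180°W, 90°S): lon 160.54272, lat 59.60223.
Field: lon ⌊160.54272/20⌋ = 8 → I; lat ⌊59.60223/10⌋ = 5 → F.
Square: lon ⌊0.54272/2⌋ = 0; lat ⌊9.60223/1⌋ = 9.
Subsquare: lon ⌊0.54272/0.0833333⌋ = 6 → g; lat ⌊0.60223/0.0416667⌋ = 14 → o.
Extended square: lon ⌊0.04272/0.00833333⌋ = 5; lat ⌊0.01890/0.00416667⌋ = 4.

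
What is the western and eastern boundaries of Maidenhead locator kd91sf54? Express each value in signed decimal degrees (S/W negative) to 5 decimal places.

39.54167, 39.55000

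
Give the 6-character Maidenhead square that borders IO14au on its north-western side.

Longitude subsquare a = 0; −1 → -1, wraps to 23 = x, carry into square.
Longitude square 1; −1 → 0.
Latitude subsquare u = 20; +1 → 21 = v.

IO04xv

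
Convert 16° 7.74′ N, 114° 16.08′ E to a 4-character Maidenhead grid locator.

OK76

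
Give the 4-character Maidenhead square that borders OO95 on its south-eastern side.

PO04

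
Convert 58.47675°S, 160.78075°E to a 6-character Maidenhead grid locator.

RD01jm

Offset from 180°W / 90°S: lon 340.7808°, lat 31.5232°.
Field: 340.7808/20 → 17 → R, 31.5232/10 → 3 → D; chars RD.
Square: 0.7808/2 → 0, 1.5232/1 → 1; chars 01.
Subsquare: 0.7808/0.0833333 → 9 → j, 0.5232/0.0416667 → 12 → m; chars jm.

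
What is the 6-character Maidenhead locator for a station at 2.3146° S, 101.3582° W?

DI97hq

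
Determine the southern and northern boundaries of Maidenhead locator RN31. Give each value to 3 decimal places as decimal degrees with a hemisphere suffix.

Field R=17, N=13: +17·20° lon, +13·10° lat → SW at lon 160°, lat 40°.
Square 3, 1: +3·2° lon, +1·1° lat → SW at lon 166°, lat 41°.
Cell spans 2° lon × 1° lat.
south 41.000° N, north 42.000° N.

41.000° N, 42.000° N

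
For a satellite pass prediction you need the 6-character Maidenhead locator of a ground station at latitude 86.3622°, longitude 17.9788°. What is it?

Shift to the Maidenhead origin (180°W, 90°S): lon 197.9788, lat 176.3622.
Field: lon ⌊197.9788/20⌋ = 9 → J; lat ⌊176.3622/10⌋ = 17 → R.
Square: lon ⌊17.9788/2⌋ = 8; lat ⌊6.3622/1⌋ = 6.
Subsquare: lon ⌊1.9788/0.0833333⌋ = 23 → x; lat ⌊0.3622/0.0416667⌋ = 8 → i.

JR86xi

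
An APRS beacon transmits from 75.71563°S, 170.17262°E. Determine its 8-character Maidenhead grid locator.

RB54cg08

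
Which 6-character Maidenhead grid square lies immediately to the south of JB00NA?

Latitude subsquare a = 0; −1 → -1, wraps to 23 = x, carry into square.
Latitude square 0; −1 → -1, wraps to 9, carry into field.
Latitude field B = 1; −1 → 0 = A.
The longitude characters are unchanged.

JA09nx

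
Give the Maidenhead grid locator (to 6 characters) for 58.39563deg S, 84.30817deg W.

Offset from 180°W / 90°S: lon 95.6918°, lat 31.6044°.
Field: 95.6918/20 → 4 → E, 31.6044/10 → 3 → D; chars ED.
Square: 15.6918/2 → 7, 1.6044/1 → 1; chars 71.
Subsquare: 1.6918/0.0833333 → 20 → u, 0.6044/0.0416667 → 14 → o; chars uo.

ED71uo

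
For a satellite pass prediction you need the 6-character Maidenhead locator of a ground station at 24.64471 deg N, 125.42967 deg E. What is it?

PL24rp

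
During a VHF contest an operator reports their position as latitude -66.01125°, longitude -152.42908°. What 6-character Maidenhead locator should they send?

BC33sx

Shift to the Maidenhead origin (180°W, 90°S): lon 27.5709, lat 23.9887.
Field (20°×10°, letters A–R): 27.5709/20 → 1 → B, 23.9887/10 → 2 → C; chars BC.
Square (2°×1°, digits 0–9): 7.5709/2 → 3, 3.9887/1 → 3; chars 33.
Subsquare (5′×2.5′, letters a–x): 1.5709/0.0833333 → 18 → s, 0.9887/0.0416667 → 23 → x; chars sx.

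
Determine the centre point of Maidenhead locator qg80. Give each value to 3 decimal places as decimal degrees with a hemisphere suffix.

Field Q=16, G=6: +16·20° lon, +6·10° lat → SW at lon 140°, lat -30°.
Square 8, 0: +8·2° lon, +0·1° lat → SW at lon 156°, lat -30°.
Cell spans 2° lon × 1° lat. Centre is SW corner plus half of each.
latitude 29.500° S, longitude 157.000° E.

29.500° S, 157.000° E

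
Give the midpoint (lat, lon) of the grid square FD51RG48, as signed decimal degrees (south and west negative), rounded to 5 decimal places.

Field F=5, D=3: +5·20° lon, +3·10° lat → SW at lon -80°, lat -60°.
Square 5, 1: +5·2° lon, +1·1° lat → SW at lon -70°, lat -59°.
Subsquare r=17, g=6: +17·0.0833333° lon, +6·0.0416667° lat → SW at lon -68.5833°, lat -58.75°.
Extended square 4, 8: +4·0.00833333° lon, +8·0.00416667° lat → SW at lon -68.55°, lat -58.7167°.
Cell spans 0.00833333° lon × 0.00416667° lat. Centre is SW corner plus half of each.
latitude -58.71458, longitude -68.54583.

-58.71458, -68.54583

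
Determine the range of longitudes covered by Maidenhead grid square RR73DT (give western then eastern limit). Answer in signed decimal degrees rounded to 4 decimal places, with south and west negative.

174.2500, 174.3333

Field R=17, R=17: +17·20° lon, +17·10° lat → SW at lon 160°, lat 80°.
Square 7, 3: +7·2° lon, +3·1° lat → SW at lon 174°, lat 83°.
Subsquare d=3, t=19: +3·0.0833333° lon, +19·0.0416667° lat → SW at lon 174.25°, lat 83.7917°.
Cell spans 0.0833333° lon × 0.0416667° lat.
west 174.2500, east 174.3333.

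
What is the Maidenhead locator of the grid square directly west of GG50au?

GG40xu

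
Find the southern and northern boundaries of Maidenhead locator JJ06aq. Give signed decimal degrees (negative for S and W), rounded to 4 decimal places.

Field J=9, J=9: +9·20° lon, +9·10° lat → SW at lon 0°, lat 0°.
Square 0, 6: +0·2° lon, +6·1° lat → SW at lon 0°, lat 6°.
Subsquare a=0, q=16: +0·0.0833333° lon, +16·0.0416667° lat → SW at lon 0°, lat 6.66667°.
Cell spans 0.0833333° lon × 0.0416667° lat.
south 6.6667, north 6.7083.

6.6667, 6.7083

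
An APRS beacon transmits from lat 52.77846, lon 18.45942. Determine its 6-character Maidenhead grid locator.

Add 180° to longitude and 90° to latitude: 198.4594, 142.7785.
Field: lon ⌊198.4594/20⌋ = 9 → J; lat ⌊142.7785/10⌋ = 14 → O.
Square: lon ⌊18.4594/2⌋ = 9; lat ⌊2.7785/1⌋ = 2.
Subsquare: lon ⌊0.4594/0.0833333⌋ = 5 → f; lat ⌊0.7785/0.0416667⌋ = 18 → s.

JO92fs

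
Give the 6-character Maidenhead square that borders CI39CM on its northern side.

Latitude subsquare m = 12; +1 → 13 = n.
The longitude characters are unchanged.

CI39cn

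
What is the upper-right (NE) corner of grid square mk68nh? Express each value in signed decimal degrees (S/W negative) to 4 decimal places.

18.3333, 73.1667

Field M=12, K=10: +12·20° lon, +10·10° lat → SW at lon 60°, lat 10°.
Square 6, 8: +6·2° lon, +8·1° lat → SW at lon 72°, lat 18°.
Subsquare n=13, h=7: +13·0.0833333° lon, +7·0.0416667° lat → SW at lon 73.0833°, lat 18.2917°.
Cell spans 0.0833333° lon × 0.0416667° lat. NE corner is SW corner plus one full cell.
latitude 18.3333, longitude 73.1667.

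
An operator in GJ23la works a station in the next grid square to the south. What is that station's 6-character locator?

Latitude subsquare a = 0; −1 → -1, wraps to 23 = x, carry into square.
Latitude square 3; −1 → 2.
The longitude characters are unchanged.

GJ22lx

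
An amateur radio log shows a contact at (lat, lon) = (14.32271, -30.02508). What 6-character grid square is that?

HK44xh

Offset from 180°W / 90°S: lon 149.9749°, lat 104.3227°.
Field (20°×10°, letters A–R): 149.9749/20 → 7 → H, 104.3227/10 → 10 → K; chars HK.
Square (2°×1°, digits 0–9): 9.9749/2 → 4, 4.3227/1 → 4; chars 44.
Subsquare (5′×2.5′, letters a–x): 1.9749/0.0833333 → 23 → x, 0.3227/0.0416667 → 7 → h; chars xh.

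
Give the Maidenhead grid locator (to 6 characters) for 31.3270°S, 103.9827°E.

Add 180° to longitude and 90° to latitude: 283.9827, 58.6730.
Field: lon ⌊283.9827/20⌋ = 14 → O; lat ⌊58.6730/10⌋ = 5 → F.
Square: lon ⌊3.9827/2⌋ = 1; lat ⌊8.6730/1⌋ = 8.
Subsquare: lon ⌊1.9827/0.0833333⌋ = 23 → x; lat ⌊0.6730/0.0416667⌋ = 16 → q.

OF18xq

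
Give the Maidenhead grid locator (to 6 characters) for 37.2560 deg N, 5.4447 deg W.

Add 180° to longitude and 90° to latitude: 174.5553, 127.2560.
Field: 174.5553/20 → 8 → I, 127.2560/10 → 12 → M; chars IM.
Square: 14.5553/2 → 7, 7.2560/1 → 7; chars 77.
Subsquare: 0.5553/0.0833333 → 6 → g, 0.2560/0.0416667 → 6 → g; chars gg.

IM77gg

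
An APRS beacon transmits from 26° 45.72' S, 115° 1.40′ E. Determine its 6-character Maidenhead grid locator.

Add 180° to longitude and 90° to latitude: 295.0233, 63.2380.
Field (20°×10°, letters A–R): lon ⌊295.0233/20⌋ = 14 → O; lat ⌊63.2380/10⌋ = 6 → G.
Square (2°×1°, digits 0–9): lon ⌊15.0233/2⌋ = 7; lat ⌊3.2380/1⌋ = 3.
Subsquare (5′×2.5′, letters a–x): lon ⌊1.0233/0.0833333⌋ = 12 → m; lat ⌊0.2380/0.0416667⌋ = 5 → f.

OG73mf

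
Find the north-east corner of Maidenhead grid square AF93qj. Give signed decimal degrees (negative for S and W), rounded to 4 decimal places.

Field A=0, F=5: +0·20° lon, +5·10° lat → SW at lon -180°, lat -40°.
Square 9, 3: +9·2° lon, +3·1° lat → SW at lon -162°, lat -37°.
Subsquare q=16, j=9: +16·0.0833333° lon, +9·0.0416667° lat → SW at lon -160.667°, lat -36.625°.
Cell spans 0.0833333° lon × 0.0416667° lat. NE corner is SW corner plus one full cell.
latitude -36.5833, longitude -160.5833.

-36.5833, -160.5833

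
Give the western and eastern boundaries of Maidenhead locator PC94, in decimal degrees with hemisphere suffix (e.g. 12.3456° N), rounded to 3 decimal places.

138.000° E, 140.000° E

Field P=15, C=2: +15·20° lon, +2·10° lat → SW at lon 120°, lat -70°.
Square 9, 4: +9·2° lon, +4·1° lat → SW at lon 138°, lat -66°.
Cell spans 2° lon × 1° lat.
west 138.000° E, east 140.000° E.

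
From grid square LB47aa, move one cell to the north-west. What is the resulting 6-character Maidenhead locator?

LB37xb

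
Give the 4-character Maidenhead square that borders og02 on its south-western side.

NG91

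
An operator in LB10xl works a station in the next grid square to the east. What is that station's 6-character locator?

Longitude subsquare x = 23; +1 → 24, wraps to 0 = a, carry into square.
Longitude square 1; +1 → 2.
The latitude characters are unchanged.

LB20al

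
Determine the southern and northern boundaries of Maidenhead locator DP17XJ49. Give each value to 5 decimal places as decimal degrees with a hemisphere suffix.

Field D=3, P=15: +3·20° lon, +15·10° lat → SW at lon -120°, lat 60°.
Square 1, 7: +1·2° lon, +7·1° lat → SW at lon -118°, lat 67°.
Subsquare x=23, j=9: +23·0.0833333° lon, +9·0.0416667° lat → SW at lon -116.083°, lat 67.375°.
Extended square 4, 9: +4·0.00833333° lon, +9·0.00416667° lat → SW at lon -116.05°, lat 67.4125°.
Cell spans 0.00833333° lon × 0.00416667° lat.
south 67.41250° N, north 67.41667° N.

67.41250° N, 67.41667° N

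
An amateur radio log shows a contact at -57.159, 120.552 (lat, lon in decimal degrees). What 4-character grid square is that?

PD02

Offset from 180°W / 90°S: lon 300.55°, lat 32.84°.
Field (20°×10°, letters A–R): 300.55/20 → 15 → P, 32.84/10 → 3 → D; chars PD.
Square (2°×1°, digits 0–9): 0.55/2 → 0, 2.84/1 → 2; chars 02.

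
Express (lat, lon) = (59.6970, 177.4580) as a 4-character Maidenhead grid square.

RO89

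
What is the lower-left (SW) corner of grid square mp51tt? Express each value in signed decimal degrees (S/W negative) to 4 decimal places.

Field M=12, P=15: +12·20° lon, +15·10° lat → SW at lon 60°, lat 60°.
Square 5, 1: +5·2° lon, +1·1° lat → SW at lon 70°, lat 61°.
Subsquare t=19, t=19: +19·0.0833333° lon, +19·0.0416667° lat → SW at lon 71.5833°, lat 61.7917°.
latitude 61.7917, longitude 71.5833.

61.7917, 71.5833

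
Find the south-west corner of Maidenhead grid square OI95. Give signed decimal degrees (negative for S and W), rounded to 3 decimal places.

-5.000, 118.000

Field O=14, I=8: +14·20° lon, +8·10° lat → SW at lon 100°, lat -10°.
Square 9, 5: +9·2° lon, +5·1° lat → SW at lon 118°, lat -5°.
latitude -5.000, longitude 118.000.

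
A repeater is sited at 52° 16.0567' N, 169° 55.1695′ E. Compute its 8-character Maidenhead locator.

RO42xg04

Offset from 180°W / 90°S: lon 349.91949°, lat 142.26761°.
Field (20°×10°, letters A–R): 349.91949/20 → 17 → R, 142.26761/10 → 14 → O; chars RO.
Square (2°×1°, digits 0–9): 9.91949/2 → 4, 2.26761/1 → 2; chars 42.
Subsquare (5′×2.5′, letters a–x): 1.91949/0.0833333 → 23 → x, 0.26761/0.0416667 → 6 → g; chars xg.
Extended square (30″×15″, digits 0–9): 0.00282/0.00833333 → 0, 0.01761/0.00416667 → 4; chars 04.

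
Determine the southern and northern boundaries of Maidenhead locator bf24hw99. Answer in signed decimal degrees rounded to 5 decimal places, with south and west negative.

-35.04583, -35.04167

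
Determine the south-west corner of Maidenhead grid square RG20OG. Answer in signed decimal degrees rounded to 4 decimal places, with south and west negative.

-29.7500, 165.1667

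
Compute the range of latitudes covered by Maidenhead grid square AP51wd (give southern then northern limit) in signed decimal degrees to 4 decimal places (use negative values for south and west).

Field A=0, P=15: +0·20° lon, +15·10° lat → SW at lon -180°, lat 60°.
Square 5, 1: +5·2° lon, +1·1° lat → SW at lon -170°, lat 61°.
Subsquare w=22, d=3: +22·0.0833333° lon, +3·0.0416667° lat → SW at lon -168.167°, lat 61.125°.
Cell spans 0.0833333° lon × 0.0416667° lat.
south 61.1250, north 61.1667.

61.1250, 61.1667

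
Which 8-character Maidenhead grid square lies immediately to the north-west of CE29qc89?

Longitude extended square 8; −1 → 7.
Latitude extended square 9; +1 → 10, wraps to 0, carry into subsquare.
Latitude subsquare c = 2; +1 → 3 = d.

CE29qd70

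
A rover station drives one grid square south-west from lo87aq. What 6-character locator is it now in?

Longitude subsquare a = 0; −1 → -1, wraps to 23 = x, carry into square.
Longitude square 8; −1 → 7.
Latitude subsquare q = 16; −1 → 15 = p.

LO77xp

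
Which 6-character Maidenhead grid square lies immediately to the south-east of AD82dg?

Longitude subsquare d = 3; +1 → 4 = e.
Latitude subsquare g = 6; −1 → 5 = f.

AD82ef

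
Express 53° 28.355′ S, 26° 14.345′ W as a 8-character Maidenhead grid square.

HD66vm16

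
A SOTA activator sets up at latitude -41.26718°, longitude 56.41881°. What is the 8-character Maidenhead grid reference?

Shift to the Maidenhead origin (180°W, 90°S): lon 236.41881, lat 48.73282.
Field: lon ⌊236.41881/20⌋ = 11 → L; lat ⌊48.73282/10⌋ = 4 → E.
Square: lon ⌊16.41881/2⌋ = 8; lat ⌊8.73282/1⌋ = 8.
Subsquare: lon ⌊0.41881/0.0833333⌋ = 5 → f; lat ⌊0.73282/0.0416667⌋ = 17 → r.
Extended square: lon ⌊0.00214/0.00833333⌋ = 0; lat ⌊0.02449/0.00416667⌋ = 5.

LE88fr05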